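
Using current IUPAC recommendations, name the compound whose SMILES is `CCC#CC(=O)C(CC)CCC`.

The longest chain bearing the carbonyl and the multiple bond is 9 carbons long (nonane).
A ketone (C=O on an internal carbon) is the principal characteristic group, giving the suffix -one.
A C≡C triple bond in the chain gives the infix -yne-.
Choose the numbering such that numbering from this end puts the triple bond at C-3 rather than C-6.
With this numbering: the carbonyl at C-5; the triple bond between C-3 and C-4; an ethyl group at C-6.
Putting it together: 6-ethylnon-3-yn-5-one.

6-ethylnon-3-yn-5-one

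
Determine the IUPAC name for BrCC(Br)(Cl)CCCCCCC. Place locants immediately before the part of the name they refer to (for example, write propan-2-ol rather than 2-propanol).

1,2-dibromo-2-chlorononane

The longest continuous carbon chain has 9 atoms, so the parent hydride is nonane.
Number the chain so that the substituent locant set {1,2,2} is lower than {8,8,9} at the first point of difference.
That gives bromo groups at C-1 and C-2; a chloro group at C-2.
Prefixes are listed alphabetically: bromo, chloro.
Assembling the pieces gives 1,2-dibromo-2-chlorononane.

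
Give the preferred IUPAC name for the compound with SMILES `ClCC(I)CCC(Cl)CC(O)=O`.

3,7-dichloro-6-iodoheptanoic acid

Counting along the main chain through the –COOH group gives 7 carbons: the parent is heptane.
The principal characteristic group is a carboxylic acid (terminal –COOH), named with the suffix -oic acid.
Choose the numbering such that the carboxylic acid carbon is C-1 by definition.
With this numbering: chloro groups at C-3 and C-7; an iodo group at C-6.
Prefixes are listed alphabetically: chloro, iodo.
Assembling the pieces gives 3,7-dichloro-6-iodoheptanoic acid.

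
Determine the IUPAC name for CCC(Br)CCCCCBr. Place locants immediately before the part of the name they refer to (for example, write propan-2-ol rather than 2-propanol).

The longest carbon chain is 8 atoms: the parent is octane.
Number the chain so that the substituent locant set {1,6} is lower than {3,8} at the first point of difference.
With this numbering: bromo groups at C-1 and C-6.
Assembling the pieces gives 1,6-dibromooctane.

1,6-dibromooctane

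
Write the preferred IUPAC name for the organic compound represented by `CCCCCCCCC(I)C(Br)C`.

2-bromo-3-iodoundecane

The longest carbon chain is 11 atoms: the parent is undecane.
Choose the numbering such that the substituent locant set {2,3} is lower than {9,10} at the first point of difference.
That gives a bromo group at C-2; an iodo group at C-3.
Prefixes are listed alphabetically: bromo, iodo.
Putting it together: 2-bromo-3-iodoundecane.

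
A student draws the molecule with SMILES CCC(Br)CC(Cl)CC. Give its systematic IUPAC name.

3-bromo-5-chloroheptane

The longest continuous carbon chain has 7 atoms, so the parent hydride is heptane.
Number the chain so that the locant sets are identical either way, so the alphabetically earlier bromo substituent takes the lower locant (3 rather than 5).
That gives a bromo group at C-3; a chloro group at C-5.
Prefixes are listed alphabetically: bromo, chloro.
The name is 3-bromo-5-chloroheptane.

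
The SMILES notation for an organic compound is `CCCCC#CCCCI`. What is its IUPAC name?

Counting along the main chain through the multiple bond gives 9 carbons: the parent is nonane.
A C≡C triple bond in the chain gives the infix -yne-.
Number the chain so that numbering from this end puts the triple bond at C-4 rather than C-5.
This places the triple bond between C-4 and C-5; an iodo group at C-1.
Assembling the pieces gives 1-iodonon-4-yne.

1-iodonon-4-yne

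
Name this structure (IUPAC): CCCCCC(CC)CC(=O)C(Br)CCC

4-bromo-7-ethyldodecan-5-one

Counting along the main chain through the carbonyl gives 12 carbons: the parent is dodecane.
A ketone (C=O on an internal carbon) is the principal characteristic group, giving the suffix -one.
Number the chain so that numbering from this end puts the carbonyl group at C-5 rather than C-8.
That gives the carbonyl at C-5; a bromo group at C-4; an ethyl group at C-7.
Prefixes are listed alphabetically: bromo, ethyl.
Putting it together: 4-bromo-7-ethyldodecan-5-one.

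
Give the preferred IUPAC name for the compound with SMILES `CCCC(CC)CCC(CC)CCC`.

4,7-diethyldecane

The longest carbon chain is 10 atoms: the parent is decane.
The molecule is symmetric, so either numbering direction gives the same locants.
That gives ethyl groups at C-4 and C-7.
Putting it together: 4,7-diethyldecane.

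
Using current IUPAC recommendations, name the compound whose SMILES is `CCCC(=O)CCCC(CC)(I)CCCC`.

8-ethyl-8-iodododecan-4-one

The longest carbon chain that includes the carbonyl has 12 carbons, so the parent hydride is dodecane.
A ketone (C=O on an internal carbon) is the principal characteristic group, giving the suffix -one.
Choose the numbering such that numbering from this end puts the carbonyl group at C-4 rather than C-9.
That gives the carbonyl at C-4; an ethyl group at C-8; an iodo group at C-8.
The substituents are ordered alphabetically, ignoring any di-/tri- multipliers.
The name is 8-ethyl-8-iodododecan-4-one.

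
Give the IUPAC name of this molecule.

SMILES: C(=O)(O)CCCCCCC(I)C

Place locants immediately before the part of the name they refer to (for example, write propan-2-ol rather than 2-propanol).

The longest chain bearing the –COOH group is 9 carbons long (nonane).
A carboxylic acid (terminal –COOH) is the principal characteristic group, giving the suffix -oic acid.
Choose the numbering such that the carboxylic acid carbon is C-1 by definition.
That gives an iodo group at C-8.
Putting it together: 8-iodononanoic acid.

8-iodononanoic acid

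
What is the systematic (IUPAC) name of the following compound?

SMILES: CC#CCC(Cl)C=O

The longest chain bearing the –CHO group and the multiple bond is 6 carbons long (hexane).
An aldehyde (terminal –CHO) is the principal characteristic group, giving the suffix -al.
A C≡C triple bond in the chain gives the infix -yne-.
Number the chain so that the aldehyde carbon is C-1 by definition.
That gives the triple bond between C-4 and C-5; a chloro group at C-2.
The name is 2-chlorohex-4-ynal.

2-chlorohex-4-ynal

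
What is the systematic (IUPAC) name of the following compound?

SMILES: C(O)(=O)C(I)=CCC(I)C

Counting along the main chain through the –COOH group and the multiple bond gives 6 carbons: the parent is hexane.
A carboxylic acid (terminal –COOH) is the principal characteristic group, giving the suffix -oic acid.
The chain contains a C=C double bond, so the unsaturation ending is -ene.
The numbering direction is chosen so that the carboxylic acid carbon is C-1 by definition.
With this numbering: the double bond between C-2 and C-3; iodo groups at C-2 and C-5.
Assembling the pieces gives 2,5-diiodohex-2-enoic acid.

2,5-diiodohex-2-enoic acid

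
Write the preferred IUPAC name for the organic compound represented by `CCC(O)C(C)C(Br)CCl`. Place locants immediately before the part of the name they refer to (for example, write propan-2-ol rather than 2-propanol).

5-bromo-6-chloro-4-methylhexan-3-ol

The longest chain bearing the –OH group is 6 carbons long (hexane).
An alcohol (–OH) is the principal characteristic group, giving the suffix -ol.
Number the chain so that numbering from this end puts the hydroxyl group at C-3 rather than C-4.
With this numbering: the hydroxyl at C-3; a bromo group at C-5; a chloro group at C-6; a methyl group at C-4.
The substituents are ordered alphabetically, ignoring any di-/tri- multipliers.
Putting it together: 5-bromo-6-chloro-4-methylhexan-3-ol.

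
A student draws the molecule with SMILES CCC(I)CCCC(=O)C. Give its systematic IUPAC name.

6-iodooctan-2-one

The longest chain bearing the carbonyl is 8 carbons long (octane).
The principal characteristic group is a ketone (C=O on an internal carbon), named with the suffix -one.
The numbering direction is chosen so that numbering from this end puts the carbonyl group at C-2 rather than C-7.
That gives the carbonyl at C-2; an iodo group at C-6.
Putting it together: 6-iodooctan-2-one.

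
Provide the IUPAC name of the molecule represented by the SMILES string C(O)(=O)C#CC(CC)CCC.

Counting along the main chain through the –COOH group and the multiple bond gives 7 carbons: the parent is heptane.
The principal characteristic group is a carboxylic acid (terminal –COOH), named with the suffix -oic acid.
A C≡C triple bond in the chain gives the infix -yne-.
Choose the numbering such that the carboxylic acid carbon is C-1 by definition.
That gives the triple bond between C-2 and C-3; an ethyl group at C-4.
The name is 4-ethylhept-2-ynoic acid.

4-ethylhept-2-ynoic acid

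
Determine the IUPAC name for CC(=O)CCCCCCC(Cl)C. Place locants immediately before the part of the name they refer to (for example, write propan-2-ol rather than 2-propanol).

9-chlorodecan-2-one

Counting along the main chain through the carbonyl gives 10 carbons: the parent is decane.
A ketone (C=O on an internal carbon) is the principal characteristic group, giving the suffix -one.
Choose the numbering such that numbering from this end puts the carbonyl group at C-2 rather than C-9.
With this numbering: the carbonyl at C-2; a chloro group at C-9.
Assembling the pieces gives 9-chlorodecan-2-one.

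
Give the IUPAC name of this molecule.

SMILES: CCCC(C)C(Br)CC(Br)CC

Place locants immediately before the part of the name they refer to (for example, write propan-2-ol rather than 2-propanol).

3,5-dibromo-6-methylnonane

The longest continuous carbon chain has 9 atoms, so the parent hydride is nonane.
Number the chain so that the substituent locant set {3,5,6} is lower than {4,5,7} at the first point of difference.
With this numbering: bromo groups at C-3 and C-5; a methyl group at C-6.
The substituents are ordered alphabetically, ignoring any di-/tri- multipliers.
Putting it together: 3,5-dibromo-6-methylnonane.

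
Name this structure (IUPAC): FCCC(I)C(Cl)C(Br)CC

5-bromo-4-chloro-1-fluoro-3-iodoheptane

The parent chain contains 7 carbons (heptane).
The numbering direction is chosen so that the substituent locant set {1,3,4,5} is lower than {3,4,5,7} at the first point of difference.
That gives a bromo group at C-5; a chloro group at C-4; a fluoro group at C-1; an iodo group at C-3.
Prefixes are listed alphabetically: bromo, chloro, fluoro, iodo.
Putting it together: 5-bromo-4-chloro-1-fluoro-3-iodoheptane.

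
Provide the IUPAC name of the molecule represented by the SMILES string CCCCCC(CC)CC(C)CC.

5-ethyl-3-methyldecane

The longest carbon chain is 10 atoms: the parent is decane.
The numbering direction is chosen so that the substituent locant set {3,5} is lower than {6,8} at the first point of difference.
This places an ethyl group at C-5; a methyl group at C-3.
The substituents are ordered alphabetically, ignoring any di-/tri- multipliers.
Putting it together: 5-ethyl-3-methyldecane.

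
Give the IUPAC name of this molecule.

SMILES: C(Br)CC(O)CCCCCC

1-bromononan-3-ol

The longest chain bearing the –OH group is 9 carbons long (nonane).
The highest-priority functional group is an alcohol (–OH), so the name ends in -ol.
Number the chain so that numbering from this end puts the hydroxyl group at C-3 rather than C-7.
This places the hydroxyl at C-3; a bromo group at C-1.
Putting it together: 1-bromononan-3-ol.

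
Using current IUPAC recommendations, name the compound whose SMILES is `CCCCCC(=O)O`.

hexanoic acid

Counting along the main chain through the –COOH group gives 6 carbons: the parent is hexane.
The principal characteristic group is a carboxylic acid (terminal –COOH), named with the suffix -oic acid.
The numbering direction is chosen so that the carboxylic acid carbon is C-1 by definition.
The name is hexanoic acid.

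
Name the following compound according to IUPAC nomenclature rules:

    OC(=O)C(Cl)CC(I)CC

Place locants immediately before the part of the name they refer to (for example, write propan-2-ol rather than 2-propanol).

The longest chain bearing the –COOH group is 6 carbons long (hexane).
The principal characteristic group is a carboxylic acid (terminal –COOH), named with the suffix -oic acid.
The numbering direction is chosen so that the carboxylic acid carbon is C-1 by definition.
That gives a chloro group at C-2; an iodo group at C-4.
Substituent prefixes are cited in alphabetical order (multiplying prefixes like di-/tri- are ignored for ordering).
Assembling the pieces gives 2-chloro-4-iodohexanoic acid.

2-chloro-4-iodohexanoic acid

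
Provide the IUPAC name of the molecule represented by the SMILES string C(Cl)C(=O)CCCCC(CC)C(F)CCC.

Counting along the main chain through the carbonyl gives 11 carbons: the parent is undecane.
A ketone (C=O on an internal carbon) is the principal characteristic group, giving the suffix -one.
Number the chain so that numbering from this end puts the carbonyl group at C-2 rather than C-10.
That gives the carbonyl at C-2; a chloro group at C-1; an ethyl group at C-7; a fluoro group at C-8.
Substituent prefixes are cited in alphabetical order (multiplying prefixes like di-/tri- are ignored for ordering).
Putting it together: 1-chloro-7-ethyl-8-fluoroundecan-2-one.

1-chloro-7-ethyl-8-fluoroundecan-2-one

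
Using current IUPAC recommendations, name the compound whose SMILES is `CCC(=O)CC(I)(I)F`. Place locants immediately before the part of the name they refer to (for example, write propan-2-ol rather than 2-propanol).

The longest carbon chain that includes the carbonyl has 5 carbons, so the parent hydride is pentane.
The highest-priority functional group is a ketone (C=O on an internal carbon), so the name ends in -one.
Number the chain so that the substituent locant set {1,1,1} is lower than {5,5,5} at the first point of difference.
With this numbering: the carbonyl at C-3; a fluoro group at C-1; two iodo groups at C-1.
Substituent prefixes are cited in alphabetical order (multiplying prefixes like di-/tri- are ignored for ordering).
Assembling the pieces gives 1-fluoro-1,1-diiodopentan-3-one.

1-fluoro-1,1-diiodopentan-3-one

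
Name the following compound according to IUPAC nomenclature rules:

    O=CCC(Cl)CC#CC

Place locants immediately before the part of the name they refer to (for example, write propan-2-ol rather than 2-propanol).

The longest carbon chain that includes the –CHO group and the multiple bond has 7 carbons, so the parent hydride is heptane.
An aldehyde (terminal –CHO) is the principal characteristic group, giving the suffix -al.
The chain contains a C≡C triple bond, so the unsaturation ending is -yne.
Number the chain so that the aldehyde carbon is C-1 by definition.
That gives the triple bond between C-5 and C-6; a chloro group at C-3.
Putting it together: 3-chlorohept-5-ynal.

3-chlorohept-5-ynal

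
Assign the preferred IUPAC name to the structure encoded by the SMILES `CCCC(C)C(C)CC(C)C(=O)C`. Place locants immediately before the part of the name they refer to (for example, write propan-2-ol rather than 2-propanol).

The longest chain bearing the carbonyl is 9 carbons long (nonane).
The highest-priority functional group is a ketone (C=O on an internal carbon), so the name ends in -one.
Number the chain so that numbering from this end puts the carbonyl group at C-2 rather than C-8.
That gives the carbonyl at C-2; methyl groups at C-3 and C-5 and C-6.
Assembling the pieces gives 3,5,6-trimethylnonan-2-one.

3,5,6-trimethylnonan-2-one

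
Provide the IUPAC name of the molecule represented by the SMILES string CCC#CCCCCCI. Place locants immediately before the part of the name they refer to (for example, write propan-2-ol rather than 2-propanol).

9-iodonon-3-yne

Counting along the main chain through the multiple bond gives 9 carbons: the parent is nonane.
A C≡C triple bond in the chain gives the infix -yne-.
Choose the numbering such that numbering from this end puts the triple bond at C-3 rather than C-6.
With this numbering: the triple bond between C-3 and C-4; an iodo group at C-9.
The name is 9-iodonon-3-yne.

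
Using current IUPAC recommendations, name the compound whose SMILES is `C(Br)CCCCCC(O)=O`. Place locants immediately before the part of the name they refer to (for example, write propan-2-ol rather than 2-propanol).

7-bromoheptanoic acid

The longest carbon chain that includes the –COOH group has 7 carbons, so the parent hydride is heptane.
The principal characteristic group is a carboxylic acid (terminal –COOH), named with the suffix -oic acid.
Choose the numbering such that the carboxylic acid carbon is C-1 by definition.
This places a bromo group at C-7.
Putting it together: 7-bromoheptanoic acid.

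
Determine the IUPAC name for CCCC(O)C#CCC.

oct-5-yn-4-ol

The longest chain bearing the –OH group and the multiple bond is 8 carbons long (octane).
An alcohol (–OH) is the principal characteristic group, giving the suffix -ol.
A C≡C triple bond in the chain gives the infix -yne-.
Choose the numbering such that numbering from this end puts the hydroxyl group at C-4 rather than C-5.
That gives the hydroxyl at C-4; the triple bond between C-5 and C-6.
Assembling the pieces gives oct-5-yn-4-ol.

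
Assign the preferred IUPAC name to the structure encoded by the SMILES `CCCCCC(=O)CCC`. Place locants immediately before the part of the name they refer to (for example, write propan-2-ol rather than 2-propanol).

nonan-4-one

The longest carbon chain that includes the carbonyl has 9 carbons, so the parent hydride is nonane.
The highest-priority functional group is a ketone (C=O on an internal carbon), so the name ends in -one.
The numbering direction is chosen so that numbering from this end puts the carbonyl group at C-4 rather than C-6.
With this numbering: the carbonyl at C-4.
The name is nonan-4-one.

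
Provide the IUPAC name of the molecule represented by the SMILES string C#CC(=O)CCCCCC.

Counting along the main chain through the carbonyl and the multiple bond gives 9 carbons: the parent is nonane.
The principal characteristic group is a ketone (C=O on an internal carbon), named with the suffix -one.
The chain contains a C≡C triple bond, so the unsaturation ending is -yne.
Number the chain so that numbering from this end puts the carbonyl group at C-3 rather than C-7.
This places the carbonyl at C-3; the triple bond between C-1 and C-2.
The name is non-1-yn-3-one.

non-1-yn-3-one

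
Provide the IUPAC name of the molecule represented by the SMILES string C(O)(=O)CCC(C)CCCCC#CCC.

4-methyldodec-9-ynoic acid

The longest carbon chain that includes the –COOH group and the multiple bond has 12 carbons, so the parent hydride is dodecane.
The highest-priority functional group is a carboxylic acid (terminal –COOH), so the name ends in -oic acid.
There is one C≡C triple bond, indicated by the ending -yne.
The numbering direction is chosen so that the carboxylic acid carbon is C-1 by definition.
That gives the triple bond between C-9 and C-10; a methyl group at C-4.
Assembling the pieces gives 4-methyldodec-9-ynoic acid.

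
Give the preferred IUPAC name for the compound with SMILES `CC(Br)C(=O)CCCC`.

Counting along the main chain through the carbonyl gives 7 carbons: the parent is heptane.
The highest-priority functional group is a ketone (C=O on an internal carbon), so the name ends in -one.
The numbering direction is chosen so that numbering from this end puts the carbonyl group at C-3 rather than C-5.
This places the carbonyl at C-3; a bromo group at C-2.
Assembling the pieces gives 2-bromoheptan-3-one.

2-bromoheptan-3-one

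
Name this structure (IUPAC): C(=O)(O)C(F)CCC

2-fluoropentanoic acid

The longest carbon chain that includes the –COOH group has 5 carbons, so the parent hydride is pentane.
A carboxylic acid (terminal –COOH) is the principal characteristic group, giving the suffix -oic acid.
Choose the numbering such that the carboxylic acid carbon is C-1 by definition.
This places a fluoro group at C-2.
The name is 2-fluoropentanoic acid.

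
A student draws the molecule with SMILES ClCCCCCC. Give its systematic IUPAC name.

The parent chain contains 6 carbons (hexane).
Choose the numbering such that the substituent locant set {1} is lower than {6} at the first point of difference.
That gives a chloro group at C-1.
Putting it together: 1-chlorohexane.

1-chlorohexane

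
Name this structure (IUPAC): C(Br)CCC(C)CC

1-bromo-4-methylhexane

The longest carbon chain is 6 atoms: the parent is hexane.
The numbering direction is chosen so that the substituent locant set {1,4} is lower than {3,6} at the first point of difference.
This places a bromo group at C-1; a methyl group at C-4.
Prefixes are listed alphabetically: bromo, methyl.
The name is 1-bromo-4-methylhexane.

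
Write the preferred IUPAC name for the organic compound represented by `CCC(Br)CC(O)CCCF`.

The longest carbon chain that includes the –OH group has 8 carbons, so the parent hydride is octane.
The highest-priority functional group is an alcohol (–OH), so the name ends in -ol.
Number the chain so that numbering from this end puts the hydroxyl group at C-4 rather than C-5.
This places the hydroxyl at C-4; a bromo group at C-6; a fluoro group at C-1.
Substituent prefixes are cited in alphabetical order (multiplying prefixes like di-/tri- are ignored for ordering).
Putting it together: 6-bromo-1-fluorooctan-4-ol.

6-bromo-1-fluorooctan-4-ol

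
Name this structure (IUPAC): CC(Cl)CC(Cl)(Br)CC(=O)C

The longest chain bearing the carbonyl is 7 carbons long (heptane).
The principal characteristic group is a ketone (C=O on an internal carbon), named with the suffix -one.
Choose the numbering such that numbering from this end puts the carbonyl group at C-2 rather than C-6.
This places the carbonyl at C-2; a bromo group at C-4; chloro groups at C-4 and C-6.
Substituent prefixes are cited in alphabetical order (multiplying prefixes like di-/tri- are ignored for ordering).
The name is 4-bromo-4,6-dichloroheptan-2-one.

4-bromo-4,6-dichloroheptan-2-one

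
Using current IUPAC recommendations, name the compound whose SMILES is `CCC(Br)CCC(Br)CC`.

The parent chain contains 8 carbons (octane).
The molecule is symmetric, so either numbering direction gives the same locants.
With this numbering: bromo groups at C-3 and C-6.
The name is 3,6-dibromooctane.

3,6-dibromooctane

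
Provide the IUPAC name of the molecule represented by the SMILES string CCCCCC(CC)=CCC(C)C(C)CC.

The longest chain bearing the multiple bond is 12 carbons long (dodecane).
There is one C=C double bond, indicated by the ending -ene.
Number the chain so that the substituent locant set {3,4,7} is lower than {6,9,10} at the first point of difference.
This places the double bond between C-6 and C-7; an ethyl group at C-7; methyl groups at C-3 and C-4.
Prefixes are listed alphabetically: ethyl, methyl.
Assembling the pieces gives 7-ethyl-3,4-dimethyldodec-6-ene.

7-ethyl-3,4-dimethyldodec-6-ene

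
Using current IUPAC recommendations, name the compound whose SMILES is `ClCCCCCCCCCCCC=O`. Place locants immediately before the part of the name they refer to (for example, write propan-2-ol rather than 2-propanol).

The longest chain bearing the –CHO group is 12 carbons long (dodecane).
An aldehyde (terminal –CHO) is the principal characteristic group, giving the suffix -al.
Choose the numbering such that the aldehyde carbon is C-1 by definition.
That gives a chloro group at C-12.
Assembling the pieces gives 12-chlorododecanal.

12-chlorododecanal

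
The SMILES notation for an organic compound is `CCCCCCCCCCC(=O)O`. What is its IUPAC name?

Counting along the main chain through the –COOH group gives 11 carbons: the parent is undecane.
The principal characteristic group is a carboxylic acid (terminal –COOH), named with the suffix -oic acid.
The numbering direction is chosen so that the carboxylic acid carbon is C-1 by definition.
The name is undecanoic acid.

undecanoic acid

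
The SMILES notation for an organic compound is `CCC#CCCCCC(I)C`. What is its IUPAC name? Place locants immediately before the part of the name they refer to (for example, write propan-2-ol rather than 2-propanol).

The longest chain bearing the multiple bond is 10 carbons long (decane).
A C≡C triple bond in the chain gives the infix -yne-.
Number the chain so that numbering from this end puts the triple bond at C-3 rather than C-7.
This places the triple bond between C-3 and C-4; an iodo group at C-9.
Assembling the pieces gives 9-iododec-3-yne.

9-iododec-3-yne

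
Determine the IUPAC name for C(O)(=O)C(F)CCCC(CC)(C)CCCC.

Counting along the main chain through the –COOH group gives 10 carbons: the parent is decane.
The highest-priority functional group is a carboxylic acid (terminal –COOH), so the name ends in -oic acid.
Choose the numbering such that the carboxylic acid carbon is C-1 by definition.
That gives an ethyl group at C-6; a fluoro group at C-2; a methyl group at C-6.
Prefixes are listed alphabetically: ethyl, fluoro, methyl.
Putting it together: 6-ethyl-2-fluoro-6-methyldecanoic acid.

6-ethyl-2-fluoro-6-methyldecanoic acid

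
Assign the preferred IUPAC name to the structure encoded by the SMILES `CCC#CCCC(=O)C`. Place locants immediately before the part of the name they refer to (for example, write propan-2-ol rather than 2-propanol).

oct-5-yn-2-one

The longest chain bearing the carbonyl and the multiple bond is 8 carbons long (octane).
A ketone (C=O on an internal carbon) is the principal characteristic group, giving the suffix -one.
A C≡C triple bond in the chain gives the infix -yne-.
Choose the numbering such that numbering from this end puts the carbonyl group at C-2 rather than C-7.
With this numbering: the carbonyl at C-2; the triple bond between C-5 and C-6.
Assembling the pieces gives oct-5-yn-2-one.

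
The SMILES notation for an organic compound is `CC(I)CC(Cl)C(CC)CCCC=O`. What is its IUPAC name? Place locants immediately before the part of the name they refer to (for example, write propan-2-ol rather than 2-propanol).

6-chloro-5-ethyl-8-iodononanal

Counting along the main chain through the –CHO group gives 9 carbons: the parent is nonane.
The highest-priority functional group is an aldehyde (terminal –CHO), so the name ends in -al.
Number the chain so that the aldehyde carbon is C-1 by definition.
That gives a chloro group at C-6; an ethyl group at C-5; an iodo group at C-8.
Substituent prefixes are cited in alphabetical order (multiplying prefixes like di-/tri- are ignored for ordering).
Putting it together: 6-chloro-5-ethyl-8-iodononanal.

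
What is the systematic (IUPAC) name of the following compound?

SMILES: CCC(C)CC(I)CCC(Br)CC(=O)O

The longest chain bearing the –COOH group is 10 carbons long (decane).
A carboxylic acid (terminal –COOH) is the principal characteristic group, giving the suffix -oic acid.
Number the chain so that the carboxylic acid carbon is C-1 by definition.
With this numbering: a bromo group at C-3; an iodo group at C-6; a methyl group at C-8.
Prefixes are listed alphabetically: bromo, iodo, methyl.
Putting it together: 3-bromo-6-iodo-8-methyldecanoic acid.

3-bromo-6-iodo-8-methyldecanoic acid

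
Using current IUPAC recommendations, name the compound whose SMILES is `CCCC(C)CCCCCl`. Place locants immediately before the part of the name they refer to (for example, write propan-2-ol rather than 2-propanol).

1-chloro-5-methyloctane

The longest continuous carbon chain has 8 atoms, so the parent hydride is octane.
The numbering direction is chosen so that the substituent locant set {1,5} is lower than {4,8} at the first point of difference.
That gives a chloro group at C-1; a methyl group at C-5.
Prefixes are listed alphabetically: chloro, methyl.
The name is 1-chloro-5-methyloctane.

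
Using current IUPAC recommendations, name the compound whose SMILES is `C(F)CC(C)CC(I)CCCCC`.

1-fluoro-5-iodo-3-methyldecane

The parent chain contains 10 carbons (decane).
The numbering direction is chosen so that the substituent locant set {1,3,5} is lower than {6,8,10} at the first point of difference.
This places a fluoro group at C-1; an iodo group at C-5; a methyl group at C-3.
The substituents are ordered alphabetically, ignoring any di-/tri- multipliers.
Assembling the pieces gives 1-fluoro-5-iodo-3-methyldecane.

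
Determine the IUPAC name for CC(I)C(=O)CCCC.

2-iodoheptan-3-one

The longest chain bearing the carbonyl is 7 carbons long (heptane).
The highest-priority functional group is a ketone (C=O on an internal carbon), so the name ends in -one.
The numbering direction is chosen so that numbering from this end puts the carbonyl group at C-3 rather than C-5.
This places the carbonyl at C-3; an iodo group at C-2.
The name is 2-iodoheptan-3-one.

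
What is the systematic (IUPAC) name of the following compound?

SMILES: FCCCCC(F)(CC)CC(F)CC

The longest continuous carbon chain has 9 atoms, so the parent hydride is nonane.
Number the chain so that the substituent locant set {1,5,5,7} is lower than {3,5,5,9} at the first point of difference.
This places an ethyl group at C-5; fluoro groups at C-1 and C-5 and C-7.
Prefixes are listed alphabetically: ethyl, fluoro.
The name is 5-ethyl-1,5,7-trifluorononane.

5-ethyl-1,5,7-trifluorononane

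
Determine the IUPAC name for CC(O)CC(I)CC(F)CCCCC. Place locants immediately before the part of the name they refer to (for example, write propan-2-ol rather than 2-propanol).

The longest chain bearing the –OH group is 11 carbons long (undecane).
An alcohol (–OH) is the principal characteristic group, giving the suffix -ol.
The numbering direction is chosen so that numbering from this end puts the hydroxyl group at C-2 rather than C-10.
This places the hydroxyl at C-2; a fluoro group at C-6; an iodo group at C-4.
Substituent prefixes are cited in alphabetical order (multiplying prefixes like di-/tri- are ignored for ordering).
Putting it together: 6-fluoro-4-iodoundecan-2-ol.

6-fluoro-4-iodoundecan-2-ol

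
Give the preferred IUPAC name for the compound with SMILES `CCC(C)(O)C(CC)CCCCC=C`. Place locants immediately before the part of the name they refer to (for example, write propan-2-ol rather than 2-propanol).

Counting along the main chain through the –OH group and the multiple bond gives 10 carbons: the parent is decane.
The highest-priority functional group is an alcohol (–OH), so the name ends in -ol.
The chain contains a C=C double bond, so the unsaturation ending is -ene.
Choose the numbering such that numbering from this end puts the hydroxyl group at C-3 rather than C-8.
With this numbering: the hydroxyl at C-3; the double bond between C-9 and C-10; an ethyl group at C-4; a methyl group at C-3.
The substituents are ordered alphabetically, ignoring any di-/tri- multipliers.
The name is 4-ethyl-3-methyldec-9-en-3-ol.

4-ethyl-3-methyldec-9-en-3-ol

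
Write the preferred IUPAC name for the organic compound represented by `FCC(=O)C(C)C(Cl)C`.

Counting along the main chain through the carbonyl gives 5 carbons: the parent is pentane.
The highest-priority functional group is a ketone (C=O on an internal carbon), so the name ends in -one.
Number the chain so that numbering from this end puts the carbonyl group at C-2 rather than C-4.
This places the carbonyl at C-2; a chloro group at C-4; a fluoro group at C-1; a methyl group at C-3.
Prefixes are listed alphabetically: chloro, fluoro, methyl.
Putting it together: 4-chloro-1-fluoro-3-methylpentan-2-one.

4-chloro-1-fluoro-3-methylpentan-2-one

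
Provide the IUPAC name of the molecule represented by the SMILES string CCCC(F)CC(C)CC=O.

5-fluoro-3-methyloctanal

The longest carbon chain that includes the –CHO group has 8 carbons, so the parent hydride is octane.
The principal characteristic group is an aldehyde (terminal –CHO), named with the suffix -al.
Number the chain so that the aldehyde carbon is C-1 by definition.
This places a fluoro group at C-5; a methyl group at C-3.
The substituents are ordered alphabetically, ignoring any di-/tri- multipliers.
Putting it together: 5-fluoro-3-methyloctanal.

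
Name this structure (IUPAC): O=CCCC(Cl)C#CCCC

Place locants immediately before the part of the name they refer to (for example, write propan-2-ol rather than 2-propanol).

4-chloronon-5-ynal

The longest carbon chain that includes the –CHO group and the multiple bond has 9 carbons, so the parent hydride is nonane.
The principal characteristic group is an aldehyde (terminal –CHO), named with the suffix -al.
The chain contains a C≡C triple bond, so the unsaturation ending is -yne.
The numbering direction is chosen so that the aldehyde carbon is C-1 by definition.
With this numbering: the triple bond between C-5 and C-6; a chloro group at C-4.
Putting it together: 4-chloronon-5-ynal.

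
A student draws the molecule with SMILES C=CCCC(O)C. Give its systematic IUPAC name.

Counting along the main chain through the –OH group and the multiple bond gives 6 carbons: the parent is hexane.
The highest-priority functional group is an alcohol (–OH), so the name ends in -ol.
A C=C double bond in the chain gives the infix -ene-.
Number the chain so that numbering from this end puts the hydroxyl group at C-2 rather than C-5.
This places the hydroxyl at C-2; the double bond between C-5 and C-6.
The name is hex-5-en-2-ol.

hex-5-en-2-ol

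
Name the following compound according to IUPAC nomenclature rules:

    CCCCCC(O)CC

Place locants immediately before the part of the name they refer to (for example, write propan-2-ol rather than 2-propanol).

octan-3-ol

The longest chain bearing the –OH group is 8 carbons long (octane).
The principal characteristic group is an alcohol (–OH), named with the suffix -ol.
Number the chain so that numbering from this end puts the hydroxyl group at C-3 rather than C-6.
This places the hydroxyl at C-3.
Putting it together: octan-3-ol.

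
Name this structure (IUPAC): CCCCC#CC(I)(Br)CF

2-bromo-1-fluoro-2-iodooct-3-yne

The longest carbon chain that includes the multiple bond has 8 carbons, so the parent hydride is octane.
There is one C≡C triple bond, indicated by the ending -yne.
Choose the numbering such that numbering from this end puts the triple bond at C-3 rather than C-5.
With this numbering: the triple bond between C-3 and C-4; a bromo group at C-2; a fluoro group at C-1; an iodo group at C-2.
Prefixes are listed alphabetically: bromo, fluoro, iodo.
Assembling the pieces gives 2-bromo-1-fluoro-2-iodooct-3-yne.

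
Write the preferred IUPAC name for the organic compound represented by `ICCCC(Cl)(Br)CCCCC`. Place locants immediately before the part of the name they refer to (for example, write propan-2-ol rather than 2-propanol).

4-bromo-4-chloro-1-iodononane

The longest continuous carbon chain has 9 atoms, so the parent hydride is nonane.
Number the chain so that the substituent locant set {1,4,4} is lower than {6,6,9} at the first point of difference.
With this numbering: a bromo group at C-4; a chloro group at C-4; an iodo group at C-1.
The substituents are ordered alphabetically, ignoring any di-/tri- multipliers.
Putting it together: 4-bromo-4-chloro-1-iodononane.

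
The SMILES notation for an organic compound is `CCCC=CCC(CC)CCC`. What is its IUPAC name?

The longest carbon chain that includes the multiple bond has 10 carbons, so the parent hydride is decane.
There is one C=C double bond, indicated by the ending -ene.
Choose the numbering such that numbering from this end puts the double bond at C-4 rather than C-6.
This places the double bond between C-4 and C-5; an ethyl group at C-7.
Putting it together: 7-ethyldec-4-ene.

7-ethyldec-4-ene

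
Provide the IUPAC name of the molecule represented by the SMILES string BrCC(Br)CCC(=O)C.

The longest carbon chain that includes the carbonyl has 6 carbons, so the parent hydride is hexane.
The highest-priority functional group is a ketone (C=O on an internal carbon), so the name ends in -one.
The numbering direction is chosen so that numbering from this end puts the carbonyl group at C-2 rather than C-5.
This places the carbonyl at C-2; bromo groups at C-5 and C-6.
The name is 5,6-dibromohexan-2-one.

5,6-dibromohexan-2-one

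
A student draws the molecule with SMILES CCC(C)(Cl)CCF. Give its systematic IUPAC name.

The longest carbon chain is 5 atoms: the parent is pentane.
Choose the numbering such that the substituent locant set {1,3,3} is lower than {3,3,5} at the first point of difference.
That gives a chloro group at C-3; a fluoro group at C-1; a methyl group at C-3.
Substituent prefixes are cited in alphabetical order (multiplying prefixes like di-/tri- are ignored for ordering).
Putting it together: 3-chloro-1-fluoro-3-methylpentane.

3-chloro-1-fluoro-3-methylpentane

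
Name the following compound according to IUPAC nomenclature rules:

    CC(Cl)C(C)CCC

2-chloro-3-methylhexane

The longest carbon chain is 6 atoms: the parent is hexane.
The numbering direction is chosen so that the substituent locant set {2,3} is lower than {4,5} at the first point of difference.
This places a chloro group at C-2; a methyl group at C-3.
Prefixes are listed alphabetically: chloro, methyl.
Assembling the pieces gives 2-chloro-3-methylhexane.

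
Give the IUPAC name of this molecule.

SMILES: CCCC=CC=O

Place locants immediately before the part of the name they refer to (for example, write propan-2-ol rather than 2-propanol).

hex-2-enal

The longest chain bearing the –CHO group and the multiple bond is 6 carbons long (hexane).
The principal characteristic group is an aldehyde (terminal –CHO), named with the suffix -al.
There is one C=C double bond, indicated by the ending -ene.
Choose the numbering such that the aldehyde carbon is C-1 by definition.
With this numbering: the double bond between C-2 and C-3.
Assembling the pieces gives hex-2-enal.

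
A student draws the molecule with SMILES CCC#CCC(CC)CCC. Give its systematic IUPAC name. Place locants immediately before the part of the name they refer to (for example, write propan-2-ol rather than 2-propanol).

The longest chain bearing the multiple bond is 9 carbons long (nonane).
A C≡C triple bond in the chain gives the infix -yne-.
Choose the numbering such that numbering from this end puts the triple bond at C-3 rather than C-6.
That gives the triple bond between C-3 and C-4; an ethyl group at C-6.
Assembling the pieces gives 6-ethylnon-3-yne.

6-ethylnon-3-yne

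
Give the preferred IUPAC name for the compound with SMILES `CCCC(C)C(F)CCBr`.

1-bromo-3-fluoro-4-methylheptane

The longest continuous carbon chain has 7 atoms, so the parent hydride is heptane.
The numbering direction is chosen so that the substituent locant set {1,3,4} is lower than {4,5,7} at the first point of difference.
That gives a bromo group at C-1; a fluoro group at C-3; a methyl group at C-4.
Substituent prefixes are cited in alphabetical order (multiplying prefixes like di-/tri- are ignored for ordering).
Assembling the pieces gives 1-bromo-3-fluoro-4-methylheptane.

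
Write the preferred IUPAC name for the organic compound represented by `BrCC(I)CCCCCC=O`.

8-bromo-7-iodooctanal

The longest chain bearing the –CHO group is 8 carbons long (octane).
The principal characteristic group is an aldehyde (terminal –CHO), named with the suffix -al.
Number the chain so that the aldehyde carbon is C-1 by definition.
With this numbering: a bromo group at C-8; an iodo group at C-7.
Substituent prefixes are cited in alphabetical order (multiplying prefixes like di-/tri- are ignored for ordering).
Assembling the pieces gives 8-bromo-7-iodooctanal.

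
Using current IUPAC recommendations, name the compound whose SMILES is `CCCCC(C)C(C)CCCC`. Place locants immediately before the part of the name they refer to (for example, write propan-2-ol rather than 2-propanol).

The longest continuous carbon chain has 10 atoms, so the parent hydride is decane.
Numbering from either end gives identical locants here.
With this numbering: methyl groups at C-5 and C-6.
Assembling the pieces gives 5,6-dimethyldecane.

5,6-dimethyldecane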